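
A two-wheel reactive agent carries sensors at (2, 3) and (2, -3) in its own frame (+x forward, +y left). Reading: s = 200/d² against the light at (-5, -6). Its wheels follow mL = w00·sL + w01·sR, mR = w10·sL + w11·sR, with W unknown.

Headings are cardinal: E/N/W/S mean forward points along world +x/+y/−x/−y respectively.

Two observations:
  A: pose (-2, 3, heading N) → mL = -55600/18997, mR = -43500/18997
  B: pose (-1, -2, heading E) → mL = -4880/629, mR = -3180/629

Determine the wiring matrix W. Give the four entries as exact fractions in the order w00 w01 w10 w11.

obs A: pose=(-2,3,N) → sL=200/121, sR=200/157, mL=-55600/18997, mR=-43500/18997
obs B: pose=(-1,-2,E) → sL=40/17, sR=200/37, mL=-4880/629, mR=-3180/629
sensor matrix S = [[200/121, 200/157], [40/17, 200/37]]; det S = 70944000/11949113
solve [mL_A; mL_B] = S·[w00; w01] and [mR_A; mR_B] = S·[w10; w11]:
  w00 = -1, w01 = -1, w10 = -1, w11 = -1/2

-1 -1 -1 -1/2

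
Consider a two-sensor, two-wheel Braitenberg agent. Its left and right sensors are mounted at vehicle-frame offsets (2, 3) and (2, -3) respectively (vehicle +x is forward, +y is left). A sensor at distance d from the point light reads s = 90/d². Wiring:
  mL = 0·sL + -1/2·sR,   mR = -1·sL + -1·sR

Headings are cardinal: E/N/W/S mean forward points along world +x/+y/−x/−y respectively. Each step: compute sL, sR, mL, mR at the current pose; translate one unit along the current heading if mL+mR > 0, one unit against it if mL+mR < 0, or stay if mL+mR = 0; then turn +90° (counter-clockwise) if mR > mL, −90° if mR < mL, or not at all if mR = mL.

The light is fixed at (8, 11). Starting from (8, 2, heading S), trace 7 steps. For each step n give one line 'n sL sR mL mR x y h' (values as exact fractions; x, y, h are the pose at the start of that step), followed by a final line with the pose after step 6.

n=0: pose=(8,2,S); sL=9/13, sR=9/13; mL=-9/26, mR=-18/13; mL+mR=-45/26 → advance -1; mR−mL=-27/26 → turn -1·90°
n=1: pose=(8,3,W); sL=18/25, sR=90/29; mL=-45/29, mR=-2772/725; mL+mR=-3897/725 → advance -1; mR−mL=-1647/725 → turn -1·90°
n=2: pose=(9,3,N); sL=9/4, sR=45/26; mL=-45/52, mR=-207/52; mL+mR=-63/13 → advance -1; mR−mL=-81/26 → turn -1·90°
n=3: pose=(9,2,E); sL=2, sR=10/17; mL=-5/17, mR=-44/17; mL+mR=-49/17 → advance -1; mR−mL=-39/17 → turn -1·90°
n=4: pose=(8,2,S); sL=9/13, sR=9/13; mL=-9/26, mR=-18/13; mL+mR=-45/26 → advance -1; mR−mL=-27/26 → turn -1·90°
n=5: pose=(8,3,W); sL=18/25, sR=90/29; mL=-45/29, mR=-2772/725; mL+mR=-3897/725 → advance -1; mR−mL=-1647/725 → turn -1·90°
n=6: pose=(9,3,N); sL=9/4, sR=45/26; mL=-45/52, mR=-207/52; mL+mR=-63/13 → advance -1; mR−mL=-81/26 → turn -1·90°

0 9/13 9/13 -9/26 -18/13 8 2 S
1 18/25 90/29 -45/29 -2772/725 8 3 W
2 9/4 45/26 -45/52 -207/52 9 3 N
3 2 10/17 -5/17 -44/17 9 2 E
4 9/13 9/13 -9/26 -18/13 8 2 S
5 18/25 90/29 -45/29 -2772/725 8 3 W
6 9/4 45/26 -45/52 -207/52 9 3 N
final 9 2 E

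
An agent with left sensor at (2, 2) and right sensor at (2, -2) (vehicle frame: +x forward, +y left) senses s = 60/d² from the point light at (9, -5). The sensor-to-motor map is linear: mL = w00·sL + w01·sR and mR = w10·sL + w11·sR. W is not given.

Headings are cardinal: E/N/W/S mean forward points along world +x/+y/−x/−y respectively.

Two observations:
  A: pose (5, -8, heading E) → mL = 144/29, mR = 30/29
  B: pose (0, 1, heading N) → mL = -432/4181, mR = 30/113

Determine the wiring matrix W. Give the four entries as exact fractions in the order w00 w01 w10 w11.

obs A: pose=(5,-8,E) → sL=12, sR=60/29, mL=144/29, mR=30/29
obs B: pose=(0,1,N) → sL=12/37, sR=60/113, mL=-432/4181, mR=30/113
sensor matrix S = [[12, 60/29], [12/37, 60/113]]; det S = 691200/121249
solve [mL_A; mL_B] = S·[w00; w01] and [mR_A; mR_B] = S·[w10; w11]:
  w00 = 1/2, w01 = -1/2, w10 = 0, w11 = 1/2

1/2 -1/2 0 1/2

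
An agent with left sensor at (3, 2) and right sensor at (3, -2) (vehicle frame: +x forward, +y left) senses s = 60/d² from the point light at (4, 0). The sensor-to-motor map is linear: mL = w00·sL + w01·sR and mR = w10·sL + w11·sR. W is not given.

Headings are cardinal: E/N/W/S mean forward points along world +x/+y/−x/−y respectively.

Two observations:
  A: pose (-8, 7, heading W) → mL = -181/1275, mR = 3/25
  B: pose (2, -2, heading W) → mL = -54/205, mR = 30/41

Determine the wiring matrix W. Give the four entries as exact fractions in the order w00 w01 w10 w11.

-1 1/2 1/2 0

obs A: pose=(-8,7,W) → sL=6/25, sR=10/51, mL=-181/1275, mR=3/25
obs B: pose=(2,-2,W) → sL=60/41, sR=12/5, mL=-54/205, mR=30/41
sensor matrix S = [[6/25, 10/51], [60/41, 12/5]]; det S = 25184/87125
solve [mL_A; mL_B] = S·[w00; w01] and [mR_A; mR_B] = S·[w10; w11]:
  w00 = -1, w01 = 1/2, w10 = 1/2, w11 = 0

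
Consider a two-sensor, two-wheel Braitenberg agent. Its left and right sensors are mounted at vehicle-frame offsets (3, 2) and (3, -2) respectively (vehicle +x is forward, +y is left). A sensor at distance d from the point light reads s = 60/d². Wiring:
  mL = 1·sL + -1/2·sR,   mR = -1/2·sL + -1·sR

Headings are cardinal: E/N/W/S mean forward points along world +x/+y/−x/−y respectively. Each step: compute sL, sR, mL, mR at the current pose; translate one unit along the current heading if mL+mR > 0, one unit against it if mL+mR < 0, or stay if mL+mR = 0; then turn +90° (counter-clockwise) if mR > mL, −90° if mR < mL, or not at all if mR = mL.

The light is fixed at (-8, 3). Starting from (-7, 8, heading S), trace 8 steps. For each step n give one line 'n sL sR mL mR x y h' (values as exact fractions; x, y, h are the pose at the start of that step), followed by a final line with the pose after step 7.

0 60/13 12 -18/13 -186/13 -7 8 S
1 3 15/17 87/34 -81/34 -7 9 W
2 12/17 12/17 6/17 -18/17 -8 9 N
3 30/29 10/3 -55/87 -335/87 -8 8 E
4 12 60/13 126/13 -138/13 -9 8 S
5 15/8 3/4 3/2 -27/16 -9 9 W
6 12/17 12/17 6/17 -18/17 -8 9 N
7 30/29 10/3 -55/87 -335/87 -8 8 E
final -9 8 S

n=0: pose=(-7,8,S); sL=60/13, sR=12; mL=-18/13, mR=-186/13; mL+mR=-204/13 → advance -1; mR−mL=-168/13 → turn -1·90°
n=1: pose=(-7,9,W); sL=3, sR=15/17; mL=87/34, mR=-81/34; mL+mR=3/17 → advance +1; mR−mL=-84/17 → turn -1·90°
n=2: pose=(-8,9,N); sL=12/17, sR=12/17; mL=6/17, mR=-18/17; mL+mR=-12/17 → advance -1; mR−mL=-24/17 → turn -1·90°
n=3: pose=(-8,8,E); sL=30/29, sR=10/3; mL=-55/87, mR=-335/87; mL+mR=-130/29 → advance -1; mR−mL=-280/87 → turn -1·90°
n=4: pose=(-9,8,S); sL=12, sR=60/13; mL=126/13, mR=-138/13; mL+mR=-12/13 → advance -1; mR−mL=-264/13 → turn -1·90°
n=5: pose=(-9,9,W); sL=15/8, sR=3/4; mL=3/2, mR=-27/16; mL+mR=-3/16 → advance -1; mR−mL=-51/16 → turn -1·90°
n=6: pose=(-8,9,N); sL=12/17, sR=12/17; mL=6/17, mR=-18/17; mL+mR=-12/17 → advance -1; mR−mL=-24/17 → turn -1·90°
n=7: pose=(-8,8,E); sL=30/29, sR=10/3; mL=-55/87, mR=-335/87; mL+mR=-130/29 → advance -1; mR−mL=-280/87 → turn -1·90°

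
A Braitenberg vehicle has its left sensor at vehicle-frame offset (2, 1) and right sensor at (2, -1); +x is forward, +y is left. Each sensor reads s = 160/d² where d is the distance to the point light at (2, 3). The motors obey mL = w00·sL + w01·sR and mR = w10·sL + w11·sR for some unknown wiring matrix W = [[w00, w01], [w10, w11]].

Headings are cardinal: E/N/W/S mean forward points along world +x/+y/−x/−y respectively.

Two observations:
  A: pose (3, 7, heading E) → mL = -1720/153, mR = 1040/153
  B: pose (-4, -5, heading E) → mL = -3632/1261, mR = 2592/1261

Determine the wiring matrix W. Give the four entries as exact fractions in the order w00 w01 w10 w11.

obs A: pose=(3,7,E) → sL=80/17, sR=80/9, mL=-1720/153, mR=1040/153
obs B: pose=(-4,-5,E) → sL=32/13, sR=160/97, mL=-3632/1261, mR=2592/1261
sensor matrix S = [[80/17, 80/9], [32/13, 160/97]]; det S = -2723840/192933
solve [mL_A; mL_B] = S·[w00; w01] and [mR_A; mR_B] = S·[w10; w11]:
  w00 = -1/2, w01 = -1, w10 = 1/2, w11 = 1/2

-1/2 -1 1/2 1/2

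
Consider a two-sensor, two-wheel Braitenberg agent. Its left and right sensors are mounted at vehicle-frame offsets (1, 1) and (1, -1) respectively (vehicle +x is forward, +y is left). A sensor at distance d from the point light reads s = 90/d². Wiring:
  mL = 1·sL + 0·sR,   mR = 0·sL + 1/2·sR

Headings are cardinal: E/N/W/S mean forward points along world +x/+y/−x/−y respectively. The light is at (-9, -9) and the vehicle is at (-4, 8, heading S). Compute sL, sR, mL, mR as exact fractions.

45/146 45/136 45/146 45/272

left sensor world pos  = (-3, 7); dL² = 292
right sensor world pos = (-5, 7); dR² = 272
sL = 90/292 = 45/146
sR = 90/272 = 45/136
mL = 1·sL + 0·sR = 45/146
mR = 0·sL + 1/2·sR = 45/272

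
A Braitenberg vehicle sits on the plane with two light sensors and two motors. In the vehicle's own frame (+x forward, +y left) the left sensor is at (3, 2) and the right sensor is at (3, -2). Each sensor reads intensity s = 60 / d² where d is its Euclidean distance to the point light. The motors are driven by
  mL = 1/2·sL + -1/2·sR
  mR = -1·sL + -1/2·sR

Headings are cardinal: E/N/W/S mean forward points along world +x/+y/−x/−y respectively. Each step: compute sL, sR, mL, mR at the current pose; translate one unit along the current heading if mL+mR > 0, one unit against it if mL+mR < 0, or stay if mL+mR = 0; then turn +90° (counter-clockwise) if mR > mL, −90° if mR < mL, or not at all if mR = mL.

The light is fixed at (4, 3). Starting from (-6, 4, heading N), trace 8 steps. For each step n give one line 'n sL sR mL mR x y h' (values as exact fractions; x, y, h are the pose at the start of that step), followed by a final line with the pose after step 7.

0 3/8 3/4 -3/16 -3/4 -6 4 N
1 60/53 60/53 0 -90/53 -6 3 E
2 2/3 30/89 44/267 -223/267 -7 3 S
3 60/197 12/41 48/8077 -3642/8077 -7 4 W
4 3/8 3/4 -3/16 -3/4 -6 4 N
5 60/53 60/53 0 -90/53 -6 3 E
6 2/3 30/89 44/267 -223/267 -7 3 S
7 60/197 12/41 48/8077 -3642/8077 -7 4 W
final -6 4 N

n=0: pose=(-6,4,N); sL=3/8, sR=3/4; mL=-3/16, mR=-3/4; mL+mR=-15/16 → advance -1; mR−mL=-9/16 → turn -1·90°
n=1: pose=(-6,3,E); sL=60/53, sR=60/53; mL=0, mR=-90/53; mL+mR=-90/53 → advance -1; mR−mL=-90/53 → turn -1·90°
n=2: pose=(-7,3,S); sL=2/3, sR=30/89; mL=44/267, mR=-223/267; mL+mR=-179/267 → advance -1; mR−mL=-1 → turn -1·90°
n=3: pose=(-7,4,W); sL=60/197, sR=12/41; mL=48/8077, mR=-3642/8077; mL+mR=-3594/8077 → advance -1; mR−mL=-90/197 → turn -1·90°
n=4: pose=(-6,4,N); sL=3/8, sR=3/4; mL=-3/16, mR=-3/4; mL+mR=-15/16 → advance -1; mR−mL=-9/16 → turn -1·90°
n=5: pose=(-6,3,E); sL=60/53, sR=60/53; mL=0, mR=-90/53; mL+mR=-90/53 → advance -1; mR−mL=-90/53 → turn -1·90°
n=6: pose=(-7,3,S); sL=2/3, sR=30/89; mL=44/267, mR=-223/267; mL+mR=-179/267 → advance -1; mR−mL=-1 → turn -1·90°
n=7: pose=(-7,4,W); sL=60/197, sR=12/41; mL=48/8077, mR=-3642/8077; mL+mR=-3594/8077 → advance -1; mR−mL=-90/197 → turn -1·90°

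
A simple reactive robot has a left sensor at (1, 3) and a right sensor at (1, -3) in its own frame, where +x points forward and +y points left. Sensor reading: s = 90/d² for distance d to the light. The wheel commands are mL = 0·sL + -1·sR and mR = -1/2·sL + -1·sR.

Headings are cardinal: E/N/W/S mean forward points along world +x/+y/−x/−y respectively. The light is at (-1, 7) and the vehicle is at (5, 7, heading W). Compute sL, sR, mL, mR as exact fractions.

left sensor world pos  = (4, 4); dL² = 34
right sensor world pos = (4, 10); dR² = 34
sL = 90/34 = 45/17
sR = 90/34 = 45/17
mL = 0·sL + -1·sR = -45/17
mR = -1/2·sL + -1·sR = -135/34

45/17 45/17 -45/17 -135/34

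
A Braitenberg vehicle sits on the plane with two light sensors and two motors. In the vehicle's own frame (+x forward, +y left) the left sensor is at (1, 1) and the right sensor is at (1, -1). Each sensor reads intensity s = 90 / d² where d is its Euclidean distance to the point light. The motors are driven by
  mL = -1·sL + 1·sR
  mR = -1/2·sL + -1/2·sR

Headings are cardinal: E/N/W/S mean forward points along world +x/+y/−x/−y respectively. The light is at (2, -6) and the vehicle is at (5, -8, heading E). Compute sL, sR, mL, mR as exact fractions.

left sensor world pos  = (6, -7); dL² = 17
right sensor world pos = (6, -9); dR² = 25
sL = 90/17 = 90/17
sR = 90/25 = 18/5
mL = -1·sL + 1·sR = -144/85
mR = -1/2·sL + -1/2·sR = -378/85

90/17 18/5 -144/85 -378/85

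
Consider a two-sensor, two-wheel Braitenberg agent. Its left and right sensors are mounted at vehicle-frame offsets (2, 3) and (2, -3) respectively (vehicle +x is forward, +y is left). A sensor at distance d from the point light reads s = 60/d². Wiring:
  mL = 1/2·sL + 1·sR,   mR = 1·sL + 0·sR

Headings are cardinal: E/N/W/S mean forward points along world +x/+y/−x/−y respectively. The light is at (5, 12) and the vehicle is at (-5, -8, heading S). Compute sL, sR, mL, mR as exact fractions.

60/533 60/653 51570/348049 60/533

left sensor world pos  = (-2, -10); dL² = 533
right sensor world pos = (-8, -10); dR² = 653
sL = 60/533 = 60/533
sR = 60/653 = 60/653
mL = 1/2·sL + 1·sR = 51570/348049
mR = 1·sL + 0·sR = 60/533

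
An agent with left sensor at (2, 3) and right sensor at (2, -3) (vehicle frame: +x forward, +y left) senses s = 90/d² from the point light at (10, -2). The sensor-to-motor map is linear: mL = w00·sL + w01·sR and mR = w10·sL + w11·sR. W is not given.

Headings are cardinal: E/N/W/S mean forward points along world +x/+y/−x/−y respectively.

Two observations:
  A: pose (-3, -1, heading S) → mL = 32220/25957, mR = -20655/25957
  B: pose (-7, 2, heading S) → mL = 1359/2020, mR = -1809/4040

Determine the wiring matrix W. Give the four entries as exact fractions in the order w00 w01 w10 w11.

1 1 -1/2 -1

obs A: pose=(-3,-1,S) → sL=90/101, sR=90/257, mL=32220/25957, mR=-20655/25957
obs B: pose=(-7,2,S) → sL=9/20, sR=45/202, mL=1359/2020, mR=-1809/4040
sensor matrix S = [[90/101, 90/257], [9/20, 45/202]]; det S = 214569/5243314
solve [mL_A; mL_B] = S·[w00; w01] and [mR_A; mR_B] = S·[w10; w11]:
  w00 = 1, w01 = 1, w10 = -1/2, w11 = -1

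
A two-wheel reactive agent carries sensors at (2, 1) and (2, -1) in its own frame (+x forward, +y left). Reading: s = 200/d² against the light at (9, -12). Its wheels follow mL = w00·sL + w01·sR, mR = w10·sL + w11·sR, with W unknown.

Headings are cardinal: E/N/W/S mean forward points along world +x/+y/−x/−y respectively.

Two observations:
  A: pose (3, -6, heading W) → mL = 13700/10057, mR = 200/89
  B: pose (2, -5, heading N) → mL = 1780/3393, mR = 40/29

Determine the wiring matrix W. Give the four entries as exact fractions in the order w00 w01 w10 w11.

obs A: pose=(3,-6,W) → sL=200/89, sR=200/113, mL=13700/10057, mR=200/89
obs B: pose=(2,-5,N) → sL=40/29, sR=200/117, mL=1780/3393, mR=40/29
sensor matrix S = [[200/89, 200/113], [40/29, 200/117]]; det S = 47776000/34123401
solve [mL_A; mL_B] = S·[w00; w01] and [mR_A; mR_B] = S·[w10; w11]:
  w00 = 1, w01 = -1/2, w10 = 1, w11 = 0

1 -1/2 1 0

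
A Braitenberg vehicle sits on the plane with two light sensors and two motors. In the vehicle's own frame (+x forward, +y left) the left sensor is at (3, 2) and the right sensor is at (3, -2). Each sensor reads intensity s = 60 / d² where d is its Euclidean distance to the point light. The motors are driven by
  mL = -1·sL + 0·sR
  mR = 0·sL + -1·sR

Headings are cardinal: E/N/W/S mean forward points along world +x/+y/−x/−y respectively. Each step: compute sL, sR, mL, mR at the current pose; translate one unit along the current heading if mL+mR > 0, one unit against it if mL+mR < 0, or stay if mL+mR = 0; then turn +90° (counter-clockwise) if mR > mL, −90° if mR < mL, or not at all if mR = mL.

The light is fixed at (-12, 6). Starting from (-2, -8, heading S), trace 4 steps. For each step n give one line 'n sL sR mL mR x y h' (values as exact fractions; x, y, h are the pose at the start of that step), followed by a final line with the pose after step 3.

0 60/433 60/353 -60/433 -60/353 -2 -8 S
1 30/137 6/17 -30/137 -6/17 -2 -7 W
2 60/181 60/269 -60/181 -60/269 -1 -7 N
3 3/16 15/52 -3/16 -15/52 -1 -8 W
final 0 -8 N

n=0: pose=(-2,-8,S); sL=60/433, sR=60/353; mL=-60/433, mR=-60/353; mL+mR=-47160/152849 → advance -1; mR−mL=-4800/152849 → turn -1·90°
n=1: pose=(-2,-7,W); sL=30/137, sR=6/17; mL=-30/137, mR=-6/17; mL+mR=-1332/2329 → advance -1; mR−mL=-312/2329 → turn -1·90°
n=2: pose=(-1,-7,N); sL=60/181, sR=60/269; mL=-60/181, mR=-60/269; mL+mR=-27000/48689 → advance -1; mR−mL=5280/48689 → turn +1·90°
n=3: pose=(-1,-8,W); sL=3/16, sR=15/52; mL=-3/16, mR=-15/52; mL+mR=-99/208 → advance -1; mR−mL=-21/208 → turn -1·90°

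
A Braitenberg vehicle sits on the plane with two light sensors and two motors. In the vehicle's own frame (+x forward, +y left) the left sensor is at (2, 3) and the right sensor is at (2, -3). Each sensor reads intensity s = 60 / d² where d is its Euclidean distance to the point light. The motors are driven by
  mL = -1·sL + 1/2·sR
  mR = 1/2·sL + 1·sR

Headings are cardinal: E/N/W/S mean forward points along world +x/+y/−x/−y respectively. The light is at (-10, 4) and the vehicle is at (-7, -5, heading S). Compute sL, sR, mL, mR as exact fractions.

60/157 60/121 -2550/18997 13050/18997

left sensor world pos  = (-4, -7); dL² = 157
right sensor world pos = (-10, -7); dR² = 121
sL = 60/157 = 60/157
sR = 60/121 = 60/121
mL = -1·sL + 1/2·sR = -2550/18997
mR = 1/2·sL + 1·sR = 13050/18997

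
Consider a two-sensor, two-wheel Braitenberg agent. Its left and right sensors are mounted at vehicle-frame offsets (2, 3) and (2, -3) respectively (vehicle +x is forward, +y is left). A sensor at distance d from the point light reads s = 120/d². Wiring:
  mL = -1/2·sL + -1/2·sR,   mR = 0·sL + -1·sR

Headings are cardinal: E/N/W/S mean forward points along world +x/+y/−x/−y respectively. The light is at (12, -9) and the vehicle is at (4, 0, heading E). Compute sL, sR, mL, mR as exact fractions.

2/3 5/3 -7/6 -5/3

left sensor world pos  = (6, 3); dL² = 180
right sensor world pos = (6, -3); dR² = 72
sL = 120/180 = 2/3
sR = 120/72 = 5/3
mL = -1/2·sL + -1/2·sR = -7/6
mR = 0·sL + -1·sR = -5/3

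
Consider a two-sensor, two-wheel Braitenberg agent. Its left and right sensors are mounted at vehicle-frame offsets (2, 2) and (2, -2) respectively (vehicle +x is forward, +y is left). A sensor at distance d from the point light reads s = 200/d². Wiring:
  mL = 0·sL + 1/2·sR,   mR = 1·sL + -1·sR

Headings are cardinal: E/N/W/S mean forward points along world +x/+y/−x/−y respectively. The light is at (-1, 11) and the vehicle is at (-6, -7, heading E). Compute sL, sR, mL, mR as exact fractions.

40/53 200/409 100/409 5760/21677

left sensor world pos  = (-4, -5); dL² = 265
right sensor world pos = (-4, -9); dR² = 409
sL = 200/265 = 40/53
sR = 200/409 = 200/409
mL = 0·sL + 1/2·sR = 100/409
mR = 1·sL + -1·sR = 5760/21677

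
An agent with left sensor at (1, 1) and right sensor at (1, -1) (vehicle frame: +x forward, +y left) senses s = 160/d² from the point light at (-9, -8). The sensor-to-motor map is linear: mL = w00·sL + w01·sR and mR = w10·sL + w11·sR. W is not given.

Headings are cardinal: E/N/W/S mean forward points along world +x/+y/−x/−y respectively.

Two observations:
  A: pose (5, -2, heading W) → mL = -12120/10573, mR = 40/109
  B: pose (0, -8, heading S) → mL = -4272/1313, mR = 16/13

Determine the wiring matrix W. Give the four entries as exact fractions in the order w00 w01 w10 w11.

-1/2 -1 0 1/2

obs A: pose=(5,-2,W) → sL=80/97, sR=80/109, mL=-12120/10573, mR=40/109
obs B: pose=(0,-8,S) → sL=160/101, sR=32/13, mL=-4272/1313, mR=16/13
sensor matrix S = [[80/97, 80/109], [160/101, 32/13]]; det S = 12042240/13882349
solve [mL_A; mL_B] = S·[w00; w01] and [mR_A; mR_B] = S·[w10; w11]:
  w00 = -1/2, w01 = -1, w10 = 0, w11 = 1/2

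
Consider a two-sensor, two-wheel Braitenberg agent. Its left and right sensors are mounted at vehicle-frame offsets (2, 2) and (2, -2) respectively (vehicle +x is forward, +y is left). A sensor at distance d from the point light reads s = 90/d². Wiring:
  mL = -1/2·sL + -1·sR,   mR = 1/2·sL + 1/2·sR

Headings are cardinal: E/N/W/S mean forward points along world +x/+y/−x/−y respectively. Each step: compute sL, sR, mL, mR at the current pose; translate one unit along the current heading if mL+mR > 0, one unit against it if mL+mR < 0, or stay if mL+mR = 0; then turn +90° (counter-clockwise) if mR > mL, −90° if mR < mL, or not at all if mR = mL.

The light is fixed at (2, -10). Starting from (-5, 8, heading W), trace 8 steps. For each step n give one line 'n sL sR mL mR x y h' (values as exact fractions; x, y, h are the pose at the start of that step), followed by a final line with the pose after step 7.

n=0: pose=(-5,8,W); sL=90/337, sR=90/481; mL=-51975/162097, mR=36810/162097; mL+mR=-45/481 → advance -1; mR−mL=88785/162097 → turn +1·90°
n=1: pose=(-4,8,S); sL=45/136, sR=9/32; mL=-243/544, mR=333/1088; mL+mR=-9/64 → advance -1; mR−mL=819/1088 → turn +1·90°
n=2: pose=(-4,9,E); sL=90/457, sR=18/61; mL=-10971/27877, mR=6858/27877; mL+mR=-9/61 → advance -1; mR−mL=17829/27877 → turn +1·90°
n=3: pose=(-5,9,N); sL=5/29, sR=45/233; mL=-3775/13514, mR=1235/6757; mL+mR=-45/466 → advance -1; mR−mL=6245/13514 → turn +1·90°
n=4: pose=(-5,8,W); sL=90/337, sR=90/481; mL=-51975/162097, mR=36810/162097; mL+mR=-45/481 → advance -1; mR−mL=88785/162097 → turn +1·90°
n=5: pose=(-4,8,S); sL=45/136, sR=9/32; mL=-243/544, mR=333/1088; mL+mR=-9/64 → advance -1; mR−mL=819/1088 → turn +1·90°
n=6: pose=(-4,9,E); sL=90/457, sR=18/61; mL=-10971/27877, mR=6858/27877; mL+mR=-9/61 → advance -1; mR−mL=17829/27877 → turn +1·90°
n=7: pose=(-5,9,N); sL=5/29, sR=45/233; mL=-3775/13514, mR=1235/6757; mL+mR=-45/466 → advance -1; mR−mL=6245/13514 → turn +1·90°

0 90/337 90/481 -51975/162097 36810/162097 -5 8 W
1 45/136 9/32 -243/544 333/1088 -4 8 S
2 90/457 18/61 -10971/27877 6858/27877 -4 9 E
3 5/29 45/233 -3775/13514 1235/6757 -5 9 N
4 90/337 90/481 -51975/162097 36810/162097 -5 8 W
5 45/136 9/32 -243/544 333/1088 -4 8 S
6 90/457 18/61 -10971/27877 6858/27877 -4 9 E
7 5/29 45/233 -3775/13514 1235/6757 -5 9 N
final -5 8 W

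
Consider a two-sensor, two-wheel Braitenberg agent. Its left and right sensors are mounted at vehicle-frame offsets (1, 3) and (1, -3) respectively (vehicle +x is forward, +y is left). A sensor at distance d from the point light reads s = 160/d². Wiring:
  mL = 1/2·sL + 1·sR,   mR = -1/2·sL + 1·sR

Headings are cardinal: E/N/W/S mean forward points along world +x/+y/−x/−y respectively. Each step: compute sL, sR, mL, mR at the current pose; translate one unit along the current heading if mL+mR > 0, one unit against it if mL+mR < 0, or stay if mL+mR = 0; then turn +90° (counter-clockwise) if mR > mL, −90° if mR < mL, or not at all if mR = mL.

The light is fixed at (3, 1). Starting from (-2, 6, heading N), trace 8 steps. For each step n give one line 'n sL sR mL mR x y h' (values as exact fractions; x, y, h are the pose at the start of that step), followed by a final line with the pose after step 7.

n=0: pose=(-2,6,N); sL=8/5, sR=4; mL=24/5, mR=16/5; mL+mR=8 → advance +1; mR−mL=-8/5 → turn -1·90°
n=1: pose=(-2,7,E); sL=160/97, sR=32/5; mL=3504/485, mR=2704/485; mL+mR=64/5 → advance +1; mR−mL=-160/97 → turn -1·90°
n=2: pose=(-1,7,S); sL=80/13, sR=80/37; mL=2520/481, mR=-440/481; mL+mR=160/37 → advance +1; mR−mL=-80/13 → turn -1·90°
n=3: pose=(-1,6,W); sL=160/29, sR=160/89; mL=11760/2581, mR=-2480/2581; mL+mR=320/89 → advance +1; mR−mL=-160/29 → turn -1·90°
n=4: pose=(-2,6,N); sL=8/5, sR=4; mL=24/5, mR=16/5; mL+mR=8 → advance +1; mR−mL=-8/5 → turn -1·90°
n=5: pose=(-2,7,E); sL=160/97, sR=32/5; mL=3504/485, mR=2704/485; mL+mR=64/5 → advance +1; mR−mL=-160/97 → turn -1·90°
n=6: pose=(-1,7,S); sL=80/13, sR=80/37; mL=2520/481, mR=-440/481; mL+mR=160/37 → advance +1; mR−mL=-80/13 → turn -1·90°
n=7: pose=(-1,6,W); sL=160/29, sR=160/89; mL=11760/2581, mR=-2480/2581; mL+mR=320/89 → advance +1; mR−mL=-160/29 → turn -1·90°

0 8/5 4 24/5 16/5 -2 6 N
1 160/97 32/5 3504/485 2704/485 -2 7 E
2 80/13 80/37 2520/481 -440/481 -1 7 S
3 160/29 160/89 11760/2581 -2480/2581 -1 6 W
4 8/5 4 24/5 16/5 -2 6 N
5 160/97 32/5 3504/485 2704/485 -2 7 E
6 80/13 80/37 2520/481 -440/481 -1 7 S
7 160/29 160/89 11760/2581 -2480/2581 -1 6 W
final -2 6 N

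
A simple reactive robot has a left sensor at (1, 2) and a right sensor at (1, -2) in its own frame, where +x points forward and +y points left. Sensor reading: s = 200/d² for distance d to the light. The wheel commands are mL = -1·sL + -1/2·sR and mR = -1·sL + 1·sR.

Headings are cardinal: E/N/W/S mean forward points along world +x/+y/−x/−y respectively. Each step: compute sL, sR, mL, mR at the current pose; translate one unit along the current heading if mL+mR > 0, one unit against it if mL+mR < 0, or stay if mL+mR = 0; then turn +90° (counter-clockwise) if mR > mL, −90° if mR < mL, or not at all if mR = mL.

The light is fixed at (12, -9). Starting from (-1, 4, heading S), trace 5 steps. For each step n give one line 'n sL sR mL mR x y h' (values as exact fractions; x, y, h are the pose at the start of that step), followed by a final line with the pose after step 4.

n=0: pose=(-1,4,S); sL=40/53, sR=200/369; mL=-20060/19557, mR=-4160/19557; mL+mR=-24220/19557 → advance -1; mR−mL=100/123 → turn +1·90°
n=1: pose=(-1,5,E); sL=1/2, sR=25/36; mL=-61/72, mR=7/36; mL+mR=-47/72 → advance -1; mR−mL=25/24 → turn +1·90°
n=2: pose=(-2,5,N); sL=200/481, sR=200/369; mL=-121900/177489, mR=22400/177489; mL+mR=-99500/177489 → advance -1; mR−mL=100/123 → turn +1·90°
n=3: pose=(-2,4,W); sL=100/173, sR=4/9; mL=-1246/1557, mR=-208/1557; mL+mR=-1454/1557 → advance -1; mR−mL=2/3 → turn +1·90°
n=4: pose=(-1,4,S); sL=40/53, sR=200/369; mL=-20060/19557, mR=-4160/19557; mL+mR=-24220/19557 → advance -1; mR−mL=100/123 → turn +1·90°

0 40/53 200/369 -20060/19557 -4160/19557 -1 4 S
1 1/2 25/36 -61/72 7/36 -1 5 E
2 200/481 200/369 -121900/177489 22400/177489 -2 5 N
3 100/173 4/9 -1246/1557 -208/1557 -2 4 W
4 40/53 200/369 -20060/19557 -4160/19557 -1 4 S
final -1 5 E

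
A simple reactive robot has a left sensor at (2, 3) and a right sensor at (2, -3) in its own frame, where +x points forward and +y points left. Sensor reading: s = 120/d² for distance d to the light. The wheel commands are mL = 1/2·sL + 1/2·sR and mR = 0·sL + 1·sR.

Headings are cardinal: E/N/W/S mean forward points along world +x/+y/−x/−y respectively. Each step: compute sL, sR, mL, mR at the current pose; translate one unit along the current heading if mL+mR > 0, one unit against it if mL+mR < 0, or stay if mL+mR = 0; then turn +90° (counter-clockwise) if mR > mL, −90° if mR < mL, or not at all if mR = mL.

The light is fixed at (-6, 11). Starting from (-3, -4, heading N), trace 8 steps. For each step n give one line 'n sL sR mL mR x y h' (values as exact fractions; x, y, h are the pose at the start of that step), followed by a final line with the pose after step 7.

n=0: pose=(-3,-4,N); sL=120/169, sR=24/41; mL=4488/6929, mR=24/41; mL+mR=8544/6929 → advance +1; mR−mL=-432/6929 → turn -1·90°
n=1: pose=(-3,-3,E); sL=60/73, sR=60/157; mL=6900/11461, mR=60/157; mL+mR=11280/11461 → advance +1; mR−mL=-2520/11461 → turn -1·90°
n=2: pose=(-2,-3,S); sL=24/61, sR=120/257; mL=6744/15677, mR=120/257; mL+mR=14064/15677 → advance +1; mR−mL=576/15677 → turn +1·90°
n=3: pose=(-2,-4,E); sL=2/3, sR=1/3; mL=1/2, mR=1/3; mL+mR=5/6 → advance +1; mR−mL=-1/6 → turn -1·90°
n=4: pose=(-1,-4,S); sL=120/353, sR=120/293; mL=38760/103429, mR=120/293; mL+mR=81120/103429 → advance +1; mR−mL=3600/103429 → turn +1·90°
n=5: pose=(-1,-5,E); sL=60/109, sR=12/41; mL=1884/4469, mR=12/41; mL+mR=3192/4469 → advance +1; mR−mL=-576/4469 → turn -1·90°
n=6: pose=(0,-5,S); sL=8/27, sR=40/111; mL=328/999, mR=40/111; mL+mR=688/999 → advance +1; mR−mL=32/999 → turn +1·90°
n=7: pose=(0,-6,E); sL=6/13, sR=15/58; mL=543/1508, mR=15/58; mL+mR=933/1508 → advance +1; mR−mL=-153/1508 → turn -1·90°

0 120/169 24/41 4488/6929 24/41 -3 -4 N
1 60/73 60/157 6900/11461 60/157 -3 -3 E
2 24/61 120/257 6744/15677 120/257 -2 -3 S
3 2/3 1/3 1/2 1/3 -2 -4 E
4 120/353 120/293 38760/103429 120/293 -1 -4 S
5 60/109 12/41 1884/4469 12/41 -1 -5 E
6 8/27 40/111 328/999 40/111 0 -5 S
7 6/13 15/58 543/1508 15/58 0 -6 E
final 1 -6 S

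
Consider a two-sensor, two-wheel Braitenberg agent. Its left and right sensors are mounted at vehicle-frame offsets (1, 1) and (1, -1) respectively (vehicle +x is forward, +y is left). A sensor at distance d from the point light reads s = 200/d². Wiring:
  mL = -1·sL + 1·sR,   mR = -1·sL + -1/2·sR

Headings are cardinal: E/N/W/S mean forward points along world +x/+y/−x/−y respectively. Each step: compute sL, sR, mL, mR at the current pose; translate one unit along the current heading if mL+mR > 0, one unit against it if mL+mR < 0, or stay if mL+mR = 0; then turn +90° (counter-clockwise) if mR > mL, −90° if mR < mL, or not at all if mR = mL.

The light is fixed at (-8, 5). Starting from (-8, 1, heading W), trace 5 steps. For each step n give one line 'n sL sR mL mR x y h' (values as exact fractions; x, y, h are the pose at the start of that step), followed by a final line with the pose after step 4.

0 100/13 20 160/13 -230/13 -8 1 W
1 200/9 200/13 -800/117 -3500/117 -7 1 N
2 10 5 -5 -25/2 -7 0 E
3 200/37 200/37 0 -300/37 -8 0 S
4 100/13 20 160/13 -230/13 -8 1 W
final -7 1 N

n=0: pose=(-8,1,W); sL=100/13, sR=20; mL=160/13, mR=-230/13; mL+mR=-70/13 → advance -1; mR−mL=-30 → turn -1·90°
n=1: pose=(-7,1,N); sL=200/9, sR=200/13; mL=-800/117, mR=-3500/117; mL+mR=-4300/117 → advance -1; mR−mL=-300/13 → turn -1·90°
n=2: pose=(-7,0,E); sL=10, sR=5; mL=-5, mR=-25/2; mL+mR=-35/2 → advance -1; mR−mL=-15/2 → turn -1·90°
n=3: pose=(-8,0,S); sL=200/37, sR=200/37; mL=0, mR=-300/37; mL+mR=-300/37 → advance -1; mR−mL=-300/37 → turn -1·90°
n=4: pose=(-8,1,W); sL=100/13, sR=20; mL=160/13, mR=-230/13; mL+mR=-70/13 → advance -1; mR−mL=-30 → turn -1·90°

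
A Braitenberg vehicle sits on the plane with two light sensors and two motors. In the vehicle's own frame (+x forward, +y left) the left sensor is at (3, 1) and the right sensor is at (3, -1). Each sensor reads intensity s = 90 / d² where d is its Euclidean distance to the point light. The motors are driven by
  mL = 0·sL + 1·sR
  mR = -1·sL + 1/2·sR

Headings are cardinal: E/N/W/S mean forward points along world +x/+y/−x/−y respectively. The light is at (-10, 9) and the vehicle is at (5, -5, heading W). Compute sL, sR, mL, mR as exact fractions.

left sensor world pos  = (2, -6); dL² = 369
right sensor world pos = (2, -4); dR² = 313
sL = 90/369 = 10/41
sR = 90/313 = 90/313
mL = 0·sL + 1·sR = 90/313
mR = -1·sL + 1/2·sR = -1285/12833

10/41 90/313 90/313 -1285/12833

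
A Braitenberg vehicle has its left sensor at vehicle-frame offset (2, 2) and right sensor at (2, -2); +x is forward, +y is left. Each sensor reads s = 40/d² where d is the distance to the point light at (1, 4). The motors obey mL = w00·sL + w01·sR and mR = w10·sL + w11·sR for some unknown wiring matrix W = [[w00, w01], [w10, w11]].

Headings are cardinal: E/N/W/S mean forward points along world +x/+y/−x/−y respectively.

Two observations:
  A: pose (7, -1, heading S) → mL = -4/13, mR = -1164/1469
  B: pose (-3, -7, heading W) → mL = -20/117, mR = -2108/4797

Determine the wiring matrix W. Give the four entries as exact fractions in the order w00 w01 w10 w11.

0 -1/2 -1/2 -1

obs A: pose=(7,-1,S) → sL=40/113, sR=8/13, mL=-4/13, mR=-1164/1469
obs B: pose=(-3,-7,W) → sL=8/41, sR=40/117, mL=-20/117, mR=-2108/4797
sensor matrix S = [[40/113, 8/13], [8/41, 40/117]]; det S = 512/542061
solve [mL_A; mL_B] = S·[w00; w01] and [mR_A; mR_B] = S·[w10; w11]:
  w00 = 0, w01 = -1/2, w10 = -1/2, w11 = -1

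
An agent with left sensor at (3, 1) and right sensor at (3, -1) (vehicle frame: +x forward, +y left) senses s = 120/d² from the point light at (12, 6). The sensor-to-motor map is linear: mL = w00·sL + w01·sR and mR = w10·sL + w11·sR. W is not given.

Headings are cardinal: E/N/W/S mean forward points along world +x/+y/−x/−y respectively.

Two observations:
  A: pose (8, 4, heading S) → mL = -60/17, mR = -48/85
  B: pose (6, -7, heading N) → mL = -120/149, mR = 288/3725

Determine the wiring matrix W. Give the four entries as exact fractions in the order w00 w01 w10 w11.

-1 0 -1/2 1/2

obs A: pose=(8,4,S) → sL=60/17, sR=12/5, mL=-60/17, mR=-48/85
obs B: pose=(6,-7,N) → sL=120/149, sR=24/25, mL=-120/149, mR=288/3725
sensor matrix S = [[60/17, 12/5], [120/149, 24/25]]; det S = 18432/12665
solve [mL_A; mL_B] = S·[w00; w01] and [mR_A; mR_B] = S·[w10; w11]:
  w00 = -1, w01 = 0, w10 = -1/2, w11 = 1/2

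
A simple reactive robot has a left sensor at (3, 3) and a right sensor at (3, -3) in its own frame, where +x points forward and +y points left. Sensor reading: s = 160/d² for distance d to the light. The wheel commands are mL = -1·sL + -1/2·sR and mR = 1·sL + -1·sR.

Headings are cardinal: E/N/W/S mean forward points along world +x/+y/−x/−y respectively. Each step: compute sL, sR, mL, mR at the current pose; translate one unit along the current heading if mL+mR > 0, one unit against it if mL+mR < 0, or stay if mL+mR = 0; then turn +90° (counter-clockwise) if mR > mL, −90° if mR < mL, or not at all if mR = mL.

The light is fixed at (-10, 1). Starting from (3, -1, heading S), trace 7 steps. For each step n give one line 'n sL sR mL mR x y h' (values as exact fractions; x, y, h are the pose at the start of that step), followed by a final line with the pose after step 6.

n=0: pose=(3,-1,S); sL=160/281, sR=32/25; mL=-8496/7025, mR=-4992/7025; mL+mR=-48/25 → advance -1; mR−mL=3504/7025 → turn +1·90°
n=1: pose=(3,0,E); sL=8/13, sR=10/17; mL=-201/221, mR=6/221; mL+mR=-15/17 → advance -1; mR−mL=207/221 → turn +1·90°
n=2: pose=(2,0,N); sL=32/17, sR=160/229; mL=-8688/3893, mR=4608/3893; mL+mR=-240/229 → advance -1; mR−mL=13296/3893 → turn +1·90°
n=3: pose=(2,-1,W); sL=80/53, sR=80/41; mL=-5400/2173, mR=-960/2173; mL+mR=-120/41 → advance -1; mR−mL=4440/2173 → turn +1·90°
n=4: pose=(3,-1,S); sL=160/281, sR=32/25; mL=-8496/7025, mR=-4992/7025; mL+mR=-48/25 → advance -1; mR−mL=3504/7025 → turn +1·90°
n=5: pose=(3,0,E); sL=8/13, sR=10/17; mL=-201/221, mR=6/221; mL+mR=-15/17 → advance -1; mR−mL=207/221 → turn +1·90°
n=6: pose=(2,0,N); sL=32/17, sR=160/229; mL=-8688/3893, mR=4608/3893; mL+mR=-240/229 → advance -1; mR−mL=13296/3893 → turn +1·90°

0 160/281 32/25 -8496/7025 -4992/7025 3 -1 S
1 8/13 10/17 -201/221 6/221 3 0 E
2 32/17 160/229 -8688/3893 4608/3893 2 0 N
3 80/53 80/41 -5400/2173 -960/2173 2 -1 W
4 160/281 32/25 -8496/7025 -4992/7025 3 -1 S
5 8/13 10/17 -201/221 6/221 3 0 E
6 32/17 160/229 -8688/3893 4608/3893 2 0 N
final 2 -1 W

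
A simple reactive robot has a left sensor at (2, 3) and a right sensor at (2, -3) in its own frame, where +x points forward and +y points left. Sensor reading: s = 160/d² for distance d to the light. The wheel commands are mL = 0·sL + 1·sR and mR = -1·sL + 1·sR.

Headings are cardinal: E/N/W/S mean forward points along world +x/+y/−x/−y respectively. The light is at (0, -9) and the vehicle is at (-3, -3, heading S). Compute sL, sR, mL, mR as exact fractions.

left sensor world pos  = (0, -5); dL² = 16
right sensor world pos = (-6, -5); dR² = 52
sL = 160/16 = 10
sR = 160/52 = 40/13
mL = 0·sL + 1·sR = 40/13
mR = -1·sL + 1·sR = -90/13

10 40/13 40/13 -90/13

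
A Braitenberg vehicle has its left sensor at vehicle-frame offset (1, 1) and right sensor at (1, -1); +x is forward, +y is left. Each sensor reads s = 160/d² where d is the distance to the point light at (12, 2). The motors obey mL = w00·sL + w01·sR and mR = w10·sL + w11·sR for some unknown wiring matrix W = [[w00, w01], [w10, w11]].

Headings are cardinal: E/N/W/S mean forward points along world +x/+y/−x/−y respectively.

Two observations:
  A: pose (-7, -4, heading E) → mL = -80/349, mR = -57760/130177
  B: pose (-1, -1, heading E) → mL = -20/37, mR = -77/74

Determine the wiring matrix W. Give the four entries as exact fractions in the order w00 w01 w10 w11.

-1/2 0 -1/2 -1/2

obs A: pose=(-7,-4,E) → sL=160/349, sR=160/373, mL=-80/349, mR=-57760/130177
obs B: pose=(-1,-1,E) → sL=40/37, sR=1, mL=-20/37, mR=-77/74
sensor matrix S = [[160/349, 160/373], [40/37, 1]]; det S = -25440/4816549
solve [mL_A; mL_B] = S·[w00; w01] and [mR_A; mR_B] = S·[w10; w11]:
  w00 = -1/2, w01 = 0, w10 = -1/2, w11 = -1/2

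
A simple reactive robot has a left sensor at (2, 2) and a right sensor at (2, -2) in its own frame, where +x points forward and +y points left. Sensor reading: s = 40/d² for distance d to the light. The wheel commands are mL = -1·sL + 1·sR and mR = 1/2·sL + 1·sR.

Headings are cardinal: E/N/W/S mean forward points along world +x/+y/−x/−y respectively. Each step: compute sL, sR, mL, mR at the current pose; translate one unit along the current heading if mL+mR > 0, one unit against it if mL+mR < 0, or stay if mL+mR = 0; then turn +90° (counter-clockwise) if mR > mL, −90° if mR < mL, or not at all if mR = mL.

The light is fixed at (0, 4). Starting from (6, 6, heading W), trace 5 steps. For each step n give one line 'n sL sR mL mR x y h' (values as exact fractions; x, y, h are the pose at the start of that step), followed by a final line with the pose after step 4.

0 5/2 5/4 -5/4 5/2 6 6 W
1 40/49 40/9 1600/441 2140/441 5 6 S
2 20/29 4/5 16/145 166/145 5 5 E
3 8/5 40/73 -384/365 492/365 6 5 N
4 5/2 5/4 -5/4 5/2 6 6 W
final 5 6 S

n=0: pose=(6,6,W); sL=5/2, sR=5/4; mL=-5/4, mR=5/2; mL+mR=5/4 → advance +1; mR−mL=15/4 → turn +1·90°
n=1: pose=(5,6,S); sL=40/49, sR=40/9; mL=1600/441, mR=2140/441; mL+mR=3740/441 → advance +1; mR−mL=60/49 → turn +1·90°
n=2: pose=(5,5,E); sL=20/29, sR=4/5; mL=16/145, mR=166/145; mL+mR=182/145 → advance +1; mR−mL=30/29 → turn +1·90°
n=3: pose=(6,5,N); sL=8/5, sR=40/73; mL=-384/365, mR=492/365; mL+mR=108/365 → advance +1; mR−mL=12/5 → turn +1·90°
n=4: pose=(6,6,W); sL=5/2, sR=5/4; mL=-5/4, mR=5/2; mL+mR=5/4 → advance +1; mR−mL=15/4 → turn +1·90°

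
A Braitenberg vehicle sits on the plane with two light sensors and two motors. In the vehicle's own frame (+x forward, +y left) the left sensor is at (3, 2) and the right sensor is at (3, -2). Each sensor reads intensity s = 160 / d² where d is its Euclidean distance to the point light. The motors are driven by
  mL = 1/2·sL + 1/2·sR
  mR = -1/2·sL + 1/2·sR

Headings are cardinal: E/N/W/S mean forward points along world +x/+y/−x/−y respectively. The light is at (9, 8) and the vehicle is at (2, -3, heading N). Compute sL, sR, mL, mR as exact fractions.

left sensor world pos  = (0, 0); dL² = 145
right sensor world pos = (4, 0); dR² = 89
sL = 160/145 = 32/29
sR = 160/89 = 160/89
mL = 1/2·sL + 1/2·sR = 3744/2581
mR = -1/2·sL + 1/2·sR = 896/2581

32/29 160/89 3744/2581 896/2581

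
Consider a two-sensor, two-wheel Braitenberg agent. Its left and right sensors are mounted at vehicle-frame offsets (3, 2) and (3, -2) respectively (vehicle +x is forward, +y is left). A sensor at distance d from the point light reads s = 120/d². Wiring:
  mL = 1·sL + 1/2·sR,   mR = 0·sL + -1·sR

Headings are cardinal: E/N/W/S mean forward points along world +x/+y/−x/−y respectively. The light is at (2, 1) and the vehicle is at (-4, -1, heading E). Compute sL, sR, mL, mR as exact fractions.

left sensor world pos  = (-1, 1); dL² = 9
right sensor world pos = (-1, -3); dR² = 25
sL = 120/9 = 40/3
sR = 120/25 = 24/5
mL = 1·sL + 1/2·sR = 236/15
mR = 0·sL + -1·sR = -24/5

40/3 24/5 236/15 -24/5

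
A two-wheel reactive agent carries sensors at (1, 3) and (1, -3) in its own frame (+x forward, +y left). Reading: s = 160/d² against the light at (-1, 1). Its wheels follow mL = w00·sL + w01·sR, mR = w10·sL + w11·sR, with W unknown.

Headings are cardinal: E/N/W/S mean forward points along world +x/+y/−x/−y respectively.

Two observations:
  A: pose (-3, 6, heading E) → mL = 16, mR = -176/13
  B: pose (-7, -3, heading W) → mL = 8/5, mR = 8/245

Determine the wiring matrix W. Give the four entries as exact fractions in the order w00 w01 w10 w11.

obs A: pose=(-3,6,E) → sL=32/13, sR=32, mL=16, mR=-176/13
obs B: pose=(-7,-3,W) → sL=80/49, sR=16/5, mL=8/5, mR=8/245
sensor matrix S = [[32/13, 32], [80/49, 16/5]]; det S = -141312/3185
solve [mL_A; mL_B] = S·[w00; w01] and [mR_A; mR_B] = S·[w10; w11]:
  w00 = 0, w01 = 1/2, w10 = 1, w11 = -1/2

0 1/2 1 -1/2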